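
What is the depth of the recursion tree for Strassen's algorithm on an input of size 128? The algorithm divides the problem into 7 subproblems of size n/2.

For divide and conquer with division factor 2:

Problem sizes at each level:
Level 0: 128
Level 1: 64
Level 2: 32
Level 3: 16
Level 4: 8
Level 5: 4
Level 6: 2
Level 7: 1

The root is level 0 and the size-1 base case is level 7 (the tree spans levels 0 through 7, i.e. 8 levels counting the root), so the depth is the number of divisions: log_2(128) = 7

The recursion tree depth is log_2(128) = 7. At each level, the problem size is divided by 2, so it takes 7 divisions to reduce to a base case of size 1. The algorithm makes 7 recursive calls at each level.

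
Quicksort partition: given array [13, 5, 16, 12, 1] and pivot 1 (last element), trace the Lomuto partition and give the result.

Lomuto partition with pivot = 1:

Initial array: [13, 5, 16, 12, 1]

arr[0]=13 > 1: no swap
arr[1]=5 > 1: no swap
arr[2]=16 > 1: no swap
arr[3]=12 > 1: no swap

Place pivot at position 0: [1, 5, 16, 12, 13]
Pivot position: 0

After partitioning with pivot 1, the array becomes [1, 5, 16, 12, 13]. The pivot is placed at index 0. All elements to the left of the pivot are <= 1, and all elements to the right are > 1.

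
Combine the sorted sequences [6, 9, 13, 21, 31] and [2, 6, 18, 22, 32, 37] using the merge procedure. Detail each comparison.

Merging process:

Compare 6 vs 2: take 2 from right. Merged: [2]
Compare 6 vs 6: take 6 from left. Merged: [2, 6]
Compare 9 vs 6: take 6 from right. Merged: [2, 6, 6]
Compare 9 vs 18: take 9 from left. Merged: [2, 6, 6, 9]
Compare 13 vs 18: take 13 from left. Merged: [2, 6, 6, 9, 13]
Compare 21 vs 18: take 18 from right. Merged: [2, 6, 6, 9, 13, 18]
Compare 21 vs 22: take 21 from left. Merged: [2, 6, 6, 9, 13, 18, 21]
Compare 31 vs 22: take 22 from right. Merged: [2, 6, 6, 9, 13, 18, 21, 22]
Compare 31 vs 32: take 31 from left. Merged: [2, 6, 6, 9, 13, 18, 21, 22, 31]
Append remaining from right: [32, 37]. Merged: [2, 6, 6, 9, 13, 18, 21, 22, 31, 32, 37]

Final merged array: [2, 6, 6, 9, 13, 18, 21, 22, 31, 32, 37]
Total comparisons: 9

The merged array is [2, 6, 6, 9, 13, 18, 21, 22, 31, 32, 37], requiring 9 comparisons. The merge step runs in O(n) time where n is the total number of elements.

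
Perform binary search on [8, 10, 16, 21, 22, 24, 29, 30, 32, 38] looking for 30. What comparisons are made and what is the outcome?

Binary search for 30 in [8, 10, 16, 21, 22, 24, 29, 30, 32, 38]:

lo=0, hi=9, mid=4, arr[mid]=22 -> 22 < 30, search right half
lo=5, hi=9, mid=7, arr[mid]=30 -> Found target at index 7!

Binary search finds 30 at index 7 after 2 comparisons. The search repeatedly halves the search space by comparing with the middle element.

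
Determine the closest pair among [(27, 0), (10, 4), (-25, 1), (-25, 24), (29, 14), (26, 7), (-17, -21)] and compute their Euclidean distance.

Computing all pairwise distances among 7 points:

d((27, 0), (10, 4)) = 17.4642
d((27, 0), (-25, 1)) = 52.0096
d((27, 0), (-25, 24)) = 57.2713
d((27, 0), (29, 14)) = 14.1421
d((27, 0), (26, 7)) = 7.0711 <-- minimum
d((27, 0), (-17, -21)) = 48.7545
d((10, 4), (-25, 1)) = 35.1283
d((10, 4), (-25, 24)) = 40.3113
d((10, 4), (29, 14)) = 21.4709
d((10, 4), (26, 7)) = 16.2788
d((10, 4), (-17, -21)) = 36.7967
d((-25, 1), (-25, 24)) = 23.0
d((-25, 1), (29, 14)) = 55.5428
d((-25, 1), (26, 7)) = 51.3517
d((-25, 1), (-17, -21)) = 23.4094
d((-25, 24), (29, 14)) = 54.9181
d((-25, 24), (26, 7)) = 53.7587
d((-25, 24), (-17, -21)) = 45.7056
d((29, 14), (26, 7)) = 7.6158
d((29, 14), (-17, -21)) = 57.8014
d((26, 7), (-17, -21)) = 51.3128

Closest pair: (27, 0) and (26, 7) with distance 7.0711

The closest pair is (27, 0) and (26, 7) with Euclidean distance 7.0711. For 7 points, brute-force pairwise comparison is shown above. For large n, the divide-and-conquer algorithm (sort by x, recurse on halves, check the dividing strip) achieves O(n log n).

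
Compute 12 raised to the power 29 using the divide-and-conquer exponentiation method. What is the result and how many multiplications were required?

Computing 12^29 by squaring (build up from 12^1; each line after the first costs one multiplication):

12^1 = 12
12^2 = (12^1)^2 = 12^2 = 144
12^3 = 12 * 12^2 = 12 * 144 = 1728
12^6 = (12^3)^2 = 1728^2 = 2985984
12^7 = 12 * 12^6 = 12 * 2985984 = 35831808
12^14 = (12^7)^2 = 35831808^2 = 1283918464548864
12^28 = (12^14)^2 = 1283918464548864^2 = 1648446623609512543951043690496
12^29 = 12 * 12^28 = 12 * 1648446623609512543951043690496 = 19781359483314150527412524285952

Result: 19781359483314150527412524285952
Multiplications needed: 7 (7 lines after 12^1)

12^29 = 19781359483314150527412524285952. Using exponentiation by squaring, this requires 7 multiplications. The key idea: if the exponent is even, square the half-power; if odd, multiply by the base once.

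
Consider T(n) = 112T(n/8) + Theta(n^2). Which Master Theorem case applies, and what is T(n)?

Master Theorem for T(n) = 112T(n/8) + O(n^2):

a = 112, b = 8, c = 2
log_b(a) = log_8(112) = 2.2691

Case 1: c = 2 < log_8(112) = 2.2691
T(n) = O(n^(log_8 112))

For T(n) = 112T(n/8) + O(n^2): log_8(112) = 2.2691. This is Case 1 of the Master Theorem (c < log_b(a), work dominated by leaves), giving O(n^(log_8 112)).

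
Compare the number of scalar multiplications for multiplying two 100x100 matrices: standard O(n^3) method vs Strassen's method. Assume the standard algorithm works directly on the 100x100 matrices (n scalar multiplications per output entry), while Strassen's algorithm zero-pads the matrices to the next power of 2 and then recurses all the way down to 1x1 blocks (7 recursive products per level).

Matrix multiplication for 100x100 matrices:

Strassen's algorithm requires power-of-2 dimensions. Pad 100x100 to 128x128 (next power of 2).

Standard algorithm: 100^3 = 1000000 multiplications
Strassen's algorithm: 7^(log2(128)) = 7^7 = 823543 multiplications
Savings: 1000000 - 823543 = 176457 multiplications

Standard: 1000000 multiplications (100^3). Strassen: 823543 multiplications (7^7, after padding to 128x128). Strassen reduces 8 recursive multiplications to 7 at each level.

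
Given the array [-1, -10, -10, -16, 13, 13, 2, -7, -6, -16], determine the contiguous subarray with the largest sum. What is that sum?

Using Kadane's algorithm on [-1, -10, -10, -16, 13, 13, 2, -7, -6, -16]:

Scanning through the array:
Position 1 (value -10): max_ending_here = -10, max_so_far = -1
Position 2 (value -10): max_ending_here = -10, max_so_far = -1
Position 3 (value -16): max_ending_here = -16, max_so_far = -1
Position 4 (value 13): max_ending_here = 13, max_so_far = 13
Position 5 (value 13): max_ending_here = 26, max_so_far = 26
Position 6 (value 2): max_ending_here = 28, max_so_far = 28
Position 7 (value -7): max_ending_here = 21, max_so_far = 28
Position 8 (value -6): max_ending_here = 15, max_so_far = 28
Position 9 (value -16): max_ending_here = -1, max_so_far = 28

Maximum subarray: [13, 13, 2]
Maximum sum: 28

The maximum subarray is [13, 13, 2] with sum 28. This subarray runs from index 4 to index 6.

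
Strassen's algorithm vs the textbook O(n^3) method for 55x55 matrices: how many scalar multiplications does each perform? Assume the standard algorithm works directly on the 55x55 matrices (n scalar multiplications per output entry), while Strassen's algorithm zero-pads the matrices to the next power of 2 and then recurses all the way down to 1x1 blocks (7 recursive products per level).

Matrix multiplication for 55x55 matrices:

Strassen's algorithm requires power-of-2 dimensions. Pad 55x55 to 64x64 (next power of 2).

Standard algorithm: 55^3 = 166375 multiplications
Strassen's algorithm: 7^(log2(64)) = 7^6 = 117649 multiplications
Savings: 166375 - 117649 = 48726 multiplications

Standard: 166375 multiplications (55^3). Strassen: 117649 multiplications (7^6, after padding to 64x64). Strassen reduces 8 recursive multiplications to 7 at each level.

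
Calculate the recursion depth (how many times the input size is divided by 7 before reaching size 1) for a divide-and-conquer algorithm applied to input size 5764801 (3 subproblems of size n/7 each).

For divide and conquer with division factor 7:

Problem sizes at each level:
Level 0: 5764801
Level 1: 823543
Level 2: 117649
Level 3: 16807
Level 4: 2401
Level 5: 343
Level 6: 49
Level 7: 7
Level 8: 1

The root is level 0 and the size-1 base case is level 8 (the tree spans levels 0 through 8, i.e. 9 levels counting the root), so the depth is the number of divisions: log_7(5764801) = 8

The recursion tree depth is log_7(5764801) = 8. At each level, the problem size is divided by 7, so it takes 8 divisions to reduce to a base case of size 1. The algorithm makes 3 recursive calls at each level.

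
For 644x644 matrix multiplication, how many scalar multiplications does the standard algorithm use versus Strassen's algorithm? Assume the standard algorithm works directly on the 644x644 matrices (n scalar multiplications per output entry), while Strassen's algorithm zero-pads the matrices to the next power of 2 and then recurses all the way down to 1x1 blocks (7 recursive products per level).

Matrix multiplication for 644x644 matrices:

Strassen's algorithm requires power-of-2 dimensions. Pad 644x644 to 1024x1024 (next power of 2).

Standard algorithm: 644^3 = 267089984 multiplications
Strassen's algorithm: 7^(log2(1024)) = 7^10 = 282475249 multiplications
Difference: 267089984 - 282475249 = -15385265 (Strassen uses MORE here due to padding overhead — for small or just-over-power-of-2 n, padding can outweigh the per-level savings)

Standard: 267089984 multiplications (644^3). Strassen: 282475249 multiplications (7^10, after padding to 1024x1024). Strassen reduces 8 recursive multiplications to 7 at each level.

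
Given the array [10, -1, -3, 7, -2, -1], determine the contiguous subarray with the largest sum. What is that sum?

Using Kadane's algorithm on [10, -1, -3, 7, -2, -1]:

Scanning through the array:
Position 1 (value -1): max_ending_here = 9, max_so_far = 10
Position 2 (value -3): max_ending_here = 6, max_so_far = 10
Position 3 (value 7): max_ending_here = 13, max_so_far = 13
Position 4 (value -2): max_ending_here = 11, max_so_far = 13
Position 5 (value -1): max_ending_here = 10, max_so_far = 13

Maximum subarray: [10, -1, -3, 7]
Maximum sum: 13

The maximum subarray is [10, -1, -3, 7] with sum 13. This subarray runs from index 0 to index 3.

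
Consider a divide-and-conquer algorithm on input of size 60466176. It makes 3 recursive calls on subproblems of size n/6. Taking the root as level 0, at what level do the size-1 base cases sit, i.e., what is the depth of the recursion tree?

For divide and conquer with division factor 6:

Problem sizes at each level:
Level 0: 60466176
Level 1: 10077696
Level 2: 1679616
Level 3: 279936
Level 4: 46656
Level 5: 7776
Level 6: 1296
Level 7: 216
Level 8: 36
Level 9: 6
Level 10: 1

The root is level 0 and the size-1 base case is level 10 (the tree spans levels 0 through 10, i.e. 11 levels counting the root), so the depth is the number of divisions: log_6(60466176) = 10

The recursion tree depth is log_6(60466176) = 10. At each level, the problem size is divided by 6, so it takes 10 divisions to reduce to a base case of size 1. The algorithm makes 3 recursive calls at each level.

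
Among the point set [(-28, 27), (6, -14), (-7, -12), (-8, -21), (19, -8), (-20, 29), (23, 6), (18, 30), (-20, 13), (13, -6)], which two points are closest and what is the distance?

Computing all pairwise distances among 10 points:

d((-28, 27), (6, -14)) = 53.2635
d((-28, 27), (-7, -12)) = 44.2945
d((-28, 27), (-8, -21)) = 52.0
d((-28, 27), (19, -8)) = 58.6003
d((-28, 27), (-20, 29)) = 8.2462
d((-28, 27), (23, 6)) = 55.1543
d((-28, 27), (18, 30)) = 46.0977
d((-28, 27), (-20, 13)) = 16.1245
d((-28, 27), (13, -6)) = 52.6308
d((6, -14), (-7, -12)) = 13.1529
d((6, -14), (-8, -21)) = 15.6525
d((6, -14), (19, -8)) = 14.3178
d((6, -14), (-20, 29)) = 50.2494
d((6, -14), (23, 6)) = 26.2488
d((6, -14), (18, 30)) = 45.607
d((6, -14), (-20, 13)) = 37.4833
d((6, -14), (13, -6)) = 10.6301
d((-7, -12), (-8, -21)) = 9.0554
d((-7, -12), (19, -8)) = 26.3059
d((-7, -12), (-20, 29)) = 43.0116
d((-7, -12), (23, 6)) = 34.9857
d((-7, -12), (18, 30)) = 48.8774
d((-7, -12), (-20, 13)) = 28.178
d((-7, -12), (13, -6)) = 20.8806
d((-8, -21), (19, -8)) = 29.9666
d((-8, -21), (-20, 29)) = 51.4198
d((-8, -21), (23, 6)) = 41.1096
d((-8, -21), (18, 30)) = 57.2451
d((-8, -21), (-20, 13)) = 36.0555
d((-8, -21), (13, -6)) = 25.807
d((19, -8), (-20, 29)) = 53.7587
d((19, -8), (23, 6)) = 14.5602
d((19, -8), (18, 30)) = 38.0132
d((19, -8), (-20, 13)) = 44.2945
d((19, -8), (13, -6)) = 6.3246 <-- minimum
d((-20, 29), (23, 6)) = 48.7647
d((-20, 29), (18, 30)) = 38.0132
d((-20, 29), (-20, 13)) = 16.0
d((-20, 29), (13, -6)) = 48.1041
d((23, 6), (18, 30)) = 24.5153
d((23, 6), (-20, 13)) = 43.566
d((23, 6), (13, -6)) = 15.6205
d((18, 30), (-20, 13)) = 41.6293
d((18, 30), (13, -6)) = 36.3456
d((-20, 13), (13, -6)) = 38.0789

Closest pair: (19, -8) and (13, -6) with distance 6.3246

The closest pair is (19, -8) and (13, -6) with Euclidean distance 6.3246. For 10 points, brute-force pairwise comparison is shown above. For large n, the divide-and-conquer algorithm (sort by x, recurse on halves, check the dividing strip) achieves O(n log n).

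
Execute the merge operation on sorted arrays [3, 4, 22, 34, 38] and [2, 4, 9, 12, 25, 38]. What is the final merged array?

Merging process:

Compare 3 vs 2: take 2 from right. Merged: [2]
Compare 3 vs 4: take 3 from left. Merged: [2, 3]
Compare 4 vs 4: take 4 from left. Merged: [2, 3, 4]
Compare 22 vs 4: take 4 from right. Merged: [2, 3, 4, 4]
Compare 22 vs 9: take 9 from right. Merged: [2, 3, 4, 4, 9]
Compare 22 vs 12: take 12 from right. Merged: [2, 3, 4, 4, 9, 12]
Compare 22 vs 25: take 22 from left. Merged: [2, 3, 4, 4, 9, 12, 22]
Compare 34 vs 25: take 25 from right. Merged: [2, 3, 4, 4, 9, 12, 22, 25]
Compare 34 vs 38: take 34 from left. Merged: [2, 3, 4, 4, 9, 12, 22, 25, 34]
Compare 38 vs 38: take 38 from left. Merged: [2, 3, 4, 4, 9, 12, 22, 25, 34, 38]
Append remaining from right: [38]. Merged: [2, 3, 4, 4, 9, 12, 22, 25, 34, 38, 38]

Final merged array: [2, 3, 4, 4, 9, 12, 22, 25, 34, 38, 38]
Total comparisons: 10

The merged array is [2, 3, 4, 4, 9, 12, 22, 25, 34, 38, 38], requiring 10 comparisons. The merge step runs in O(n) time where n is the total number of elements.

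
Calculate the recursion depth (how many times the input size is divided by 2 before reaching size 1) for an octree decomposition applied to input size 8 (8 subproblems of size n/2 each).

For divide and conquer with division factor 2:

Problem sizes at each level:
Level 0: 8
Level 1: 4
Level 2: 2
Level 3: 1

The root is level 0 and the size-1 base case is level 3 (the tree spans levels 0 through 3, i.e. 4 levels counting the root), so the depth is the number of divisions: log_2(8) = 3

The recursion tree depth is log_2(8) = 3. At each level, the problem size is divided by 2, so it takes 3 divisions to reduce to a base case of size 1. The algorithm makes 8 recursive calls at each level.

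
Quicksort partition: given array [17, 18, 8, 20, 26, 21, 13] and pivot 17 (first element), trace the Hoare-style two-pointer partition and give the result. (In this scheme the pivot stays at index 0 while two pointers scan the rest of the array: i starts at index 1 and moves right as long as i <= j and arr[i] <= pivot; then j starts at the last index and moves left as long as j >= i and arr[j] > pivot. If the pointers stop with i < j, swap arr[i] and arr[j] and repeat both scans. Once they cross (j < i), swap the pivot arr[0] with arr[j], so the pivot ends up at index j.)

Hoare-style two-pointer partition with pivot = 17:

Initial array: [17, 18, 8, 20, 26, 21, 13]

Pointers start at i = 1, j = 6.
i stops at index 1 (arr[1]=18 > 17), j stops at index 6 (arr[6]=13 <= 17): swap arr[1] and arr[6], array becomes [17, 13, 8, 20, 26, 21, 18]
i ends at 3, j ends at 2: the pointers have crossed (j < i), so scanning stops.

Swap pivot arr[0] with arr[2] to place pivot at position 2: [8, 13, 17, 20, 26, 21, 18]
Pivot position: 2

After partitioning with pivot 17, the array becomes [8, 13, 17, 20, 26, 21, 18]. The pivot is placed at index 2. All elements to the left of the pivot are <= 17, and all elements to the right are > 17.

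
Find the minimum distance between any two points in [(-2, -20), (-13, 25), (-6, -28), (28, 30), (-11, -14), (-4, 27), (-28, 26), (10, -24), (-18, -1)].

Computing all pairwise distances among 9 points:

d((-2, -20), (-13, 25)) = 46.3249
d((-2, -20), (-6, -28)) = 8.9443 <-- minimum
d((-2, -20), (28, 30)) = 58.3095
d((-2, -20), (-11, -14)) = 10.8167
d((-2, -20), (-4, 27)) = 47.0425
d((-2, -20), (-28, 26)) = 52.8394
d((-2, -20), (10, -24)) = 12.6491
d((-2, -20), (-18, -1)) = 24.8395
d((-13, 25), (-6, -28)) = 53.4603
d((-13, 25), (28, 30)) = 41.3038
d((-13, 25), (-11, -14)) = 39.0512
d((-13, 25), (-4, 27)) = 9.2195
d((-13, 25), (-28, 26)) = 15.0333
d((-13, 25), (10, -24)) = 54.1295
d((-13, 25), (-18, -1)) = 26.4764
d((-6, -28), (28, 30)) = 67.2309
d((-6, -28), (-11, -14)) = 14.8661
d((-6, -28), (-4, 27)) = 55.0364
d((-6, -28), (-28, 26)) = 58.3095
d((-6, -28), (10, -24)) = 16.4924
d((-6, -28), (-18, -1)) = 29.5466
d((28, 30), (-11, -14)) = 58.7963
d((28, 30), (-4, 27)) = 32.1403
d((28, 30), (-28, 26)) = 56.1427
d((28, 30), (10, -24)) = 56.921
d((28, 30), (-18, -1)) = 55.4707
d((-11, -14), (-4, 27)) = 41.5933
d((-11, -14), (-28, 26)) = 43.4626
d((-11, -14), (10, -24)) = 23.2594
d((-11, -14), (-18, -1)) = 14.7648
d((-4, 27), (-28, 26)) = 24.0208
d((-4, 27), (10, -24)) = 52.8867
d((-4, 27), (-18, -1)) = 31.305
d((-28, 26), (10, -24)) = 62.8013
d((-28, 26), (-18, -1)) = 28.7924
d((10, -24), (-18, -1)) = 36.2353

Closest pair: (-2, -20) and (-6, -28) with distance 8.9443

The closest pair is (-2, -20) and (-6, -28) with Euclidean distance 8.9443. For 9 points, brute-force pairwise comparison is shown above. For large n, the divide-and-conquer algorithm (sort by x, recurse on halves, check the dividing strip) achieves O(n log n).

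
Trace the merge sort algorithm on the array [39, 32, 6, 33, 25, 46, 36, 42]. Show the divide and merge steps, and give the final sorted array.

Merge sort trace:

Split: [39, 32, 6, 33, 25, 46, 36, 42] -> [39, 32, 6, 33] and [25, 46, 36, 42]
  Split: [39, 32, 6, 33] -> [39, 32] and [6, 33]
    Split: [39, 32] -> [39] and [32]
    Merge: [39] + [32] -> [32, 39]
    Split: [6, 33] -> [6] and [33]
    Merge: [6] + [33] -> [6, 33]
  Merge: [32, 39] + [6, 33] -> [6, 32, 33, 39]
  Split: [25, 46, 36, 42] -> [25, 46] and [36, 42]
    Split: [25, 46] -> [25] and [46]
    Merge: [25] + [46] -> [25, 46]
    Split: [36, 42] -> [36] and [42]
    Merge: [36] + [42] -> [36, 42]
  Merge: [25, 46] + [36, 42] -> [25, 36, 42, 46]
Merge: [6, 32, 33, 39] + [25, 36, 42, 46] -> [6, 25, 32, 33, 36, 39, 42, 46]

Final sorted array: [6, 25, 32, 33, 36, 39, 42, 46]

The merge sort proceeds by recursively splitting the array and merging sorted halves.
After all merges, the sorted array is [6, 25, 32, 33, 36, 39, 42, 46].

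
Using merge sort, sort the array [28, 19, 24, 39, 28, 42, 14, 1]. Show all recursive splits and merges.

Merge sort trace:

Split: [28, 19, 24, 39, 28, 42, 14, 1] -> [28, 19, 24, 39] and [28, 42, 14, 1]
  Split: [28, 19, 24, 39] -> [28, 19] and [24, 39]
    Split: [28, 19] -> [28] and [19]
    Merge: [28] + [19] -> [19, 28]
    Split: [24, 39] -> [24] and [39]
    Merge: [24] + [39] -> [24, 39]
  Merge: [19, 28] + [24, 39] -> [19, 24, 28, 39]
  Split: [28, 42, 14, 1] -> [28, 42] and [14, 1]
    Split: [28, 42] -> [28] and [42]
    Merge: [28] + [42] -> [28, 42]
    Split: [14, 1] -> [14] and [1]
    Merge: [14] + [1] -> [1, 14]
  Merge: [28, 42] + [1, 14] -> [1, 14, 28, 42]
Merge: [19, 24, 28, 39] + [1, 14, 28, 42] -> [1, 14, 19, 24, 28, 28, 39, 42]

Final sorted array: [1, 14, 19, 24, 28, 28, 39, 42]

The merge sort proceeds by recursively splitting the array and merging sorted halves.
After all merges, the sorted array is [1, 14, 19, 24, 28, 28, 39, 42].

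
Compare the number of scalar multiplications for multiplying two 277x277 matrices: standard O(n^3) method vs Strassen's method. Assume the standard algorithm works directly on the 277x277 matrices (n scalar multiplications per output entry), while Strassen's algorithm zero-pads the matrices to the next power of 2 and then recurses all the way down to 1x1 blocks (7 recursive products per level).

Matrix multiplication for 277x277 matrices:

Strassen's algorithm requires power-of-2 dimensions. Pad 277x277 to 512x512 (next power of 2).

Standard algorithm: 277^3 = 21253933 multiplications
Strassen's algorithm: 7^(log2(512)) = 7^9 = 40353607 multiplications
Difference: 21253933 - 40353607 = -19099674 (Strassen uses MORE here due to padding overhead — for small or just-over-power-of-2 n, padding can outweigh the per-level savings)

Standard: 21253933 multiplications (277^3). Strassen: 40353607 multiplications (7^9, after padding to 512x512). Strassen reduces 8 recursive multiplications to 7 at each level.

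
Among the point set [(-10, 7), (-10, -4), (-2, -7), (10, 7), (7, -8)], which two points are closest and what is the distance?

Computing all pairwise distances among 5 points:

d((-10, 7), (-10, -4)) = 11.0
d((-10, 7), (-2, -7)) = 16.1245
d((-10, 7), (10, 7)) = 20.0
d((-10, 7), (7, -8)) = 22.6716
d((-10, -4), (-2, -7)) = 8.544 <-- minimum
d((-10, -4), (10, 7)) = 22.8254
d((-10, -4), (7, -8)) = 17.4642
d((-2, -7), (10, 7)) = 18.4391
d((-2, -7), (7, -8)) = 9.0554
d((10, 7), (7, -8)) = 15.2971

Closest pair: (-10, -4) and (-2, -7) with distance 8.544

The closest pair is (-10, -4) and (-2, -7) with Euclidean distance 8.544. For 5 points, brute-force pairwise comparison is shown above. For large n, the divide-and-conquer algorithm (sort by x, recurse on halves, check the dividing strip) achieves O(n log n).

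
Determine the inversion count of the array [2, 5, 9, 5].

Finding inversions in [2, 5, 9, 5]:

(2, 3): arr[2]=9 > arr[3]=5

Total inversions: 1

The array has 1 inversion(s): (2,3). Each pair (i,j) satisfies i < j and arr[i] > arr[j].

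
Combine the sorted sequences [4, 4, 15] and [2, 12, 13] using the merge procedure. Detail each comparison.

Merging process:

Compare 4 vs 2: take 2 from right. Merged: [2]
Compare 4 vs 12: take 4 from left. Merged: [2, 4]
Compare 4 vs 12: take 4 from left. Merged: [2, 4, 4]
Compare 15 vs 12: take 12 from right. Merged: [2, 4, 4, 12]
Compare 15 vs 13: take 13 from right. Merged: [2, 4, 4, 12, 13]
Append remaining from left: [15]. Merged: [2, 4, 4, 12, 13, 15]

Final merged array: [2, 4, 4, 12, 13, 15]
Total comparisons: 5

The merged array is [2, 4, 4, 12, 13, 15], requiring 5 comparisons. The merge step runs in O(n) time where n is the total number of elements.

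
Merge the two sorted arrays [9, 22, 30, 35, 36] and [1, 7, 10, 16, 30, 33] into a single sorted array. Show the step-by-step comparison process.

Merging process:

Compare 9 vs 1: take 1 from right. Merged: [1]
Compare 9 vs 7: take 7 from right. Merged: [1, 7]
Compare 9 vs 10: take 9 from left. Merged: [1, 7, 9]
Compare 22 vs 10: take 10 from right. Merged: [1, 7, 9, 10]
Compare 22 vs 16: take 16 from right. Merged: [1, 7, 9, 10, 16]
Compare 22 vs 30: take 22 from left. Merged: [1, 7, 9, 10, 16, 22]
Compare 30 vs 30: take 30 from left. Merged: [1, 7, 9, 10, 16, 22, 30]
Compare 35 vs 30: take 30 from right. Merged: [1, 7, 9, 10, 16, 22, 30, 30]
Compare 35 vs 33: take 33 from right. Merged: [1, 7, 9, 10, 16, 22, 30, 30, 33]
Append remaining from left: [35, 36]. Merged: [1, 7, 9, 10, 16, 22, 30, 30, 33, 35, 36]

Final merged array: [1, 7, 9, 10, 16, 22, 30, 30, 33, 35, 36]
Total comparisons: 9

The merged array is [1, 7, 9, 10, 16, 22, 30, 30, 33, 35, 36], requiring 9 comparisons. The merge step runs in O(n) time where n is the total number of elements.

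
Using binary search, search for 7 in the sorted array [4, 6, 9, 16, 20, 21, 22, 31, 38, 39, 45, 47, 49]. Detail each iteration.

Binary search for 7 in [4, 6, 9, 16, 20, 21, 22, 31, 38, 39, 45, 47, 49]:

lo=0, hi=12, mid=6, arr[mid]=22 -> 22 > 7, search left half
lo=0, hi=5, mid=2, arr[mid]=9 -> 9 > 7, search left half
lo=0, hi=1, mid=0, arr[mid]=4 -> 4 < 7, search right half
lo=1, hi=1, mid=1, arr[mid]=6 -> 6 < 7, search right half
lo=2 > hi=1, target 7 not found

Binary search determines that 7 is not in the array after 4 comparisons. The search space was exhausted without finding the target.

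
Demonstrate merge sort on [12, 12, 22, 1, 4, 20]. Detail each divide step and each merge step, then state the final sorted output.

Merge sort trace:

Split: [12, 12, 22, 1, 4, 20] -> [12, 12, 22] and [1, 4, 20]
  Split: [12, 12, 22] -> [12] and [12, 22]
    Split: [12, 22] -> [12] and [22]
    Merge: [12] + [22] -> [12, 22]
  Merge: [12] + [12, 22] -> [12, 12, 22]
  Split: [1, 4, 20] -> [1] and [4, 20]
    Split: [4, 20] -> [4] and [20]
    Merge: [4] + [20] -> [4, 20]
  Merge: [1] + [4, 20] -> [1, 4, 20]
Merge: [12, 12, 22] + [1, 4, 20] -> [1, 4, 12, 12, 20, 22]

Final sorted array: [1, 4, 12, 12, 20, 22]

The merge sort proceeds by recursively splitting the array and merging sorted halves.
After all merges, the sorted array is [1, 4, 12, 12, 20, 22].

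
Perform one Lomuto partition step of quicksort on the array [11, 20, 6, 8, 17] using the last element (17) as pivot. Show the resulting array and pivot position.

Lomuto partition with pivot = 17:

Initial array: [11, 20, 6, 8, 17]

arr[0]=11 <= 17: swap with position 0, array becomes [11, 20, 6, 8, 17]
arr[1]=20 > 17: no swap
arr[2]=6 <= 17: swap with position 1, array becomes [11, 6, 20, 8, 17]
arr[3]=8 <= 17: swap with position 2, array becomes [11, 6, 8, 20, 17]

Place pivot at position 3: [11, 6, 8, 17, 20]
Pivot position: 3

After partitioning with pivot 17, the array becomes [11, 6, 8, 17, 20]. The pivot is placed at index 3. All elements to the left of the pivot are <= 17, and all elements to the right are > 17.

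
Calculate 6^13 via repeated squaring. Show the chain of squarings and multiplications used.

Computing 6^13 by squaring (build up from 6^1; each line after the first costs one multiplication):

6^1 = 6
6^2 = (6^1)^2 = 6^2 = 36
6^3 = 6 * 6^2 = 6 * 36 = 216
6^6 = (6^3)^2 = 216^2 = 46656
6^12 = (6^6)^2 = 46656^2 = 2176782336
6^13 = 6 * 6^12 = 6 * 2176782336 = 13060694016

Result: 13060694016
Multiplications needed: 5 (5 lines after 6^1)

6^13 = 13060694016. Using exponentiation by squaring, this requires 5 multiplications. The key idea: if the exponent is even, square the half-power; if odd, multiply by the base once.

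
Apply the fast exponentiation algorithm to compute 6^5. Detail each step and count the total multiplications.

Computing 6^5 by squaring (build up from 6^1; each line after the first costs one multiplication):

6^1 = 6
6^2 = (6^1)^2 = 6^2 = 36
6^4 = (6^2)^2 = 36^2 = 1296
6^5 = 6 * 6^4 = 6 * 1296 = 7776

Result: 7776
Multiplications needed: 3 (3 lines after 6^1)

6^5 = 7776. Using exponentiation by squaring, this requires 3 multiplications. The key idea: if the exponent is even, square the half-power; if odd, multiply by the base once.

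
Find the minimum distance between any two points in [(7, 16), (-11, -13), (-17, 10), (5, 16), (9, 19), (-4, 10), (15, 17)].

Computing all pairwise distances among 7 points:

d((7, 16), (-11, -13)) = 34.1321
d((7, 16), (-17, 10)) = 24.7386
d((7, 16), (5, 16)) = 2.0 <-- minimum
d((7, 16), (9, 19)) = 3.6056
d((7, 16), (-4, 10)) = 12.53
d((7, 16), (15, 17)) = 8.0623
d((-11, -13), (-17, 10)) = 23.7697
d((-11, -13), (5, 16)) = 33.121
d((-11, -13), (9, 19)) = 37.7359
d((-11, -13), (-4, 10)) = 24.0416
d((-11, -13), (15, 17)) = 39.6989
d((-17, 10), (5, 16)) = 22.8035
d((-17, 10), (9, 19)) = 27.5136
d((-17, 10), (-4, 10)) = 13.0
d((-17, 10), (15, 17)) = 32.7567
d((5, 16), (9, 19)) = 5.0
d((5, 16), (-4, 10)) = 10.8167
d((5, 16), (15, 17)) = 10.0499
d((9, 19), (-4, 10)) = 15.8114
d((9, 19), (15, 17)) = 6.3246
d((-4, 10), (15, 17)) = 20.2485

Closest pair: (7, 16) and (5, 16) with distance 2.0

The closest pair is (7, 16) and (5, 16) with Euclidean distance 2.0. For 7 points, brute-force pairwise comparison is shown above. For large n, the divide-and-conquer algorithm (sort by x, recurse on halves, check the dividing strip) achieves O(n log n).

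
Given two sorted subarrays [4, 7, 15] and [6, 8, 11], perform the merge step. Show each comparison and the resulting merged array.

Merging process:

Compare 4 vs 6: take 4 from left. Merged: [4]
Compare 7 vs 6: take 6 from right. Merged: [4, 6]
Compare 7 vs 8: take 7 from left. Merged: [4, 6, 7]
Compare 15 vs 8: take 8 from right. Merged: [4, 6, 7, 8]
Compare 15 vs 11: take 11 from right. Merged: [4, 6, 7, 8, 11]
Append remaining from left: [15]. Merged: [4, 6, 7, 8, 11, 15]

Final merged array: [4, 6, 7, 8, 11, 15]
Total comparisons: 5

The merged array is [4, 6, 7, 8, 11, 15], requiring 5 comparisons. The merge step runs in O(n) time where n is the total number of elements.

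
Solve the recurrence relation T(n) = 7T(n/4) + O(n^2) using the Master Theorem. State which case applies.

Master Theorem for T(n) = 7T(n/4) + O(n^2):

a = 7, b = 4, c = 2
log_b(a) = log_4(7) = 1.4037

Case 3: c = 2 > log_4(7) = 1.4037
T(n) = O(n^2) = O(n^2)

For T(n) = 7T(n/4) + O(n^2): log_4(7) = 1.4037. This is Case 3 of the Master Theorem (c > log_b(a), work dominated by root), giving O(n^2).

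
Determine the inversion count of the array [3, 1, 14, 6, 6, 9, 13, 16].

Finding inversions in [3, 1, 14, 6, 6, 9, 13, 16]:

(0, 1): arr[0]=3 > arr[1]=1
(2, 3): arr[2]=14 > arr[3]=6
(2, 4): arr[2]=14 > arr[4]=6
(2, 5): arr[2]=14 > arr[5]=9
(2, 6): arr[2]=14 > arr[6]=13

Total inversions: 5

The array has 5 inversion(s): (0,1), (2,3), (2,4), (2,5), (2,6). Each pair (i,j) satisfies i < j and arr[i] > arr[j].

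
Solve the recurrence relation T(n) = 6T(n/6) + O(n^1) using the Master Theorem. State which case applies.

Master Theorem for T(n) = 6T(n/6) + O(n^1):

a = 6, b = 6, c = 1
log_b(a) = log_6(6) = 1.0000

Case 2: c = 1 = log_6(6) = 1.0000
T(n) = O(n^1 log n) = O(n log n)

For T(n) = 6T(n/6) + O(n^1): log_6(6) = 1.0000. This is Case 2 of the Master Theorem (c = log_b(a), equal work at all levels), giving O(n log n).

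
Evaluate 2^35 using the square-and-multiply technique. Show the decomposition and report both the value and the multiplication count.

Computing 2^35 by squaring (build up from 2^1; each line after the first costs one multiplication):

2^1 = 2
2^2 = (2^1)^2 = 2^2 = 4
2^4 = (2^2)^2 = 4^2 = 16
2^8 = (2^4)^2 = 16^2 = 256
2^16 = (2^8)^2 = 256^2 = 65536
2^17 = 2 * 2^16 = 2 * 65536 = 131072
2^34 = (2^17)^2 = 131072^2 = 17179869184
2^35 = 2 * 2^34 = 2 * 17179869184 = 34359738368

Result: 34359738368
Multiplications needed: 7 (7 lines after 2^1)

2^35 = 34359738368. Using exponentiation by squaring, this requires 7 multiplications. The key idea: if the exponent is even, square the half-power; if odd, multiply by the base once.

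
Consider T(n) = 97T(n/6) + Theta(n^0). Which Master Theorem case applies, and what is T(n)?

Master Theorem for T(n) = 97T(n/6) + O(n^0):

a = 97, b = 6, c = 0
log_b(a) = log_6(97) = 2.5532

Case 1: c = 0 < log_6(97) = 2.5532
T(n) = O(n^(log_6 97))

For T(n) = 97T(n/6) + O(n^0): log_6(97) = 2.5532. This is Case 1 of the Master Theorem (c < log_b(a), work dominated by leaves), giving O(n^(log_6 97)).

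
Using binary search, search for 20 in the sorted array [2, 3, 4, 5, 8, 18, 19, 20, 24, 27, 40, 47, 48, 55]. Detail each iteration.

Binary search for 20 in [2, 3, 4, 5, 8, 18, 19, 20, 24, 27, 40, 47, 48, 55]:

lo=0, hi=13, mid=6, arr[mid]=19 -> 19 < 20, search right half
lo=7, hi=13, mid=10, arr[mid]=40 -> 40 > 20, search left half
lo=7, hi=9, mid=8, arr[mid]=24 -> 24 > 20, search left half
lo=7, hi=7, mid=7, arr[mid]=20 -> Found target at index 7!

Binary search finds 20 at index 7 after 4 comparisons. The search repeatedly halves the search space by comparing with the middle element.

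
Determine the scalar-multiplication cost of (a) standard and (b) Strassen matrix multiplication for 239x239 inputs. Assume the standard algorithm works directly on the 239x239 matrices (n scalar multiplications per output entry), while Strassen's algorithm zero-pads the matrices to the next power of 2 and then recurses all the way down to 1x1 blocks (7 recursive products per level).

Matrix multiplication for 239x239 matrices:

Strassen's algorithm requires power-of-2 dimensions. Pad 239x239 to 256x256 (next power of 2).

Standard algorithm: 239^3 = 13651919 multiplications
Strassen's algorithm: 7^(log2(256)) = 7^8 = 5764801 multiplications
Savings: 13651919 - 5764801 = 7887118 multiplications

Standard: 13651919 multiplications (239^3). Strassen: 5764801 multiplications (7^8, after padding to 256x256). Strassen reduces 8 recursive multiplications to 7 at each level.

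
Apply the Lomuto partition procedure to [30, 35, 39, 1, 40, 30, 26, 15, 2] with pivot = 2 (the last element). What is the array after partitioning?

Lomuto partition with pivot = 2:

Initial array: [30, 35, 39, 1, 40, 30, 26, 15, 2]

arr[0]=30 > 2: no swap
arr[1]=35 > 2: no swap
arr[2]=39 > 2: no swap
arr[3]=1 <= 2: swap with position 0, array becomes [1, 35, 39, 30, 40, 30, 26, 15, 2]
arr[4]=40 > 2: no swap
arr[5]=30 > 2: no swap
arr[6]=26 > 2: no swap
arr[7]=15 > 2: no swap

Place pivot at position 1: [1, 2, 39, 30, 40, 30, 26, 15, 35]
Pivot position: 1

After partitioning with pivot 2, the array becomes [1, 2, 39, 30, 40, 30, 26, 15, 35]. The pivot is placed at index 1. All elements to the left of the pivot are <= 2, and all elements to the right are > 2.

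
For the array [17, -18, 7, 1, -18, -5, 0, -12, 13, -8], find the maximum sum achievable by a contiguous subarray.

Using Kadane's algorithm on [17, -18, 7, 1, -18, -5, 0, -12, 13, -8]:

Scanning through the array:
Position 1 (value -18): max_ending_here = -1, max_so_far = 17
Position 2 (value 7): max_ending_here = 7, max_so_far = 17
Position 3 (value 1): max_ending_here = 8, max_so_far = 17
Position 4 (value -18): max_ending_here = -10, max_so_far = 17
Position 5 (value -5): max_ending_here = -5, max_so_far = 17
Position 6 (value 0): max_ending_here = 0, max_so_far = 17
Position 7 (value -12): max_ending_here = -12, max_so_far = 17
Position 8 (value 13): max_ending_here = 13, max_so_far = 17
Position 9 (value -8): max_ending_here = 5, max_so_far = 17

Maximum subarray: [17]
Maximum sum: 17

The maximum subarray is [17] with sum 17. This subarray runs from index 0 to index 0.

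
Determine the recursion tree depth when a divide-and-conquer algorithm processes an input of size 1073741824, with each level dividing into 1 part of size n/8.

For divide and conquer with division factor 8:

Problem sizes at each level:
Level 0: 1073741824
Level 1: 134217728
Level 2: 16777216
Level 3: 2097152
Level 4: 262144
Level 5: 32768
Level 6: 4096
Level 7: 512
Level 8: 64
Level 9: 8
Level 10: 1

The root is level 0 and the size-1 base case is level 10 (the tree spans levels 0 through 10, i.e. 11 levels counting the root), so the depth is the number of divisions: log_8(1073741824) = 10

The recursion tree depth is log_8(1073741824) = 10. At each level, the problem size is divided by 8, so it takes 10 divisions to reduce to a base case of size 1. The algorithm makes 1 recursive call at each level.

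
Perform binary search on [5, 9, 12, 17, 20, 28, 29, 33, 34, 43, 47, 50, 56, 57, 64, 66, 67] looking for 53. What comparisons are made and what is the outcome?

Binary search for 53 in [5, 9, 12, 17, 20, 28, 29, 33, 34, 43, 47, 50, 56, 57, 64, 66, 67]:

lo=0, hi=16, mid=8, arr[mid]=34 -> 34 < 53, search right half
lo=9, hi=16, mid=12, arr[mid]=56 -> 56 > 53, search left half
lo=9, hi=11, mid=10, arr[mid]=47 -> 47 < 53, search right half
lo=11, hi=11, mid=11, arr[mid]=50 -> 50 < 53, search right half
lo=12 > hi=11, target 53 not found

Binary search determines that 53 is not in the array after 4 comparisons. The search space was exhausted without finding the target.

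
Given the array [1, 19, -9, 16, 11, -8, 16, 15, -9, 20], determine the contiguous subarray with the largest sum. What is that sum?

Using Kadane's algorithm on [1, 19, -9, 16, 11, -8, 16, 15, -9, 20]:

Scanning through the array:
Position 1 (value 19): max_ending_here = 20, max_so_far = 20
Position 2 (value -9): max_ending_here = 11, max_so_far = 20
Position 3 (value 16): max_ending_here = 27, max_so_far = 27
Position 4 (value 11): max_ending_here = 38, max_so_far = 38
Position 5 (value -8): max_ending_here = 30, max_so_far = 38
Position 6 (value 16): max_ending_here = 46, max_so_far = 46
Position 7 (value 15): max_ending_here = 61, max_so_far = 61
Position 8 (value -9): max_ending_here = 52, max_so_far = 61
Position 9 (value 20): max_ending_here = 72, max_so_far = 72

Maximum subarray: [1, 19, -9, 16, 11, -8, 16, 15, -9, 20]
Maximum sum: 72

The maximum subarray is [1, 19, -9, 16, 11, -8, 16, 15, -9, 20] with sum 72. This subarray runs from index 0 to index 9.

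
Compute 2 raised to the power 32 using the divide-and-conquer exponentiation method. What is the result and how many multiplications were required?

Computing 2^32 by squaring (build up from 2^1; each line after the first costs one multiplication):

2^1 = 2
2^2 = (2^1)^2 = 2^2 = 4
2^4 = (2^2)^2 = 4^2 = 16
2^8 = (2^4)^2 = 16^2 = 256
2^16 = (2^8)^2 = 256^2 = 65536
2^32 = (2^16)^2 = 65536^2 = 4294967296

Result: 4294967296
Multiplications needed: 5 (5 lines after 2^1)

2^32 = 4294967296. Using exponentiation by squaring, this requires 5 multiplications. The key idea: if the exponent is even, square the half-power; if odd, multiply by the base once.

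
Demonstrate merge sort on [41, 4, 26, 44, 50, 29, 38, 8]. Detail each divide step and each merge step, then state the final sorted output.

Merge sort trace:

Split: [41, 4, 26, 44, 50, 29, 38, 8] -> [41, 4, 26, 44] and [50, 29, 38, 8]
  Split: [41, 4, 26, 44] -> [41, 4] and [26, 44]
    Split: [41, 4] -> [41] and [4]
    Merge: [41] + [4] -> [4, 41]
    Split: [26, 44] -> [26] and [44]
    Merge: [26] + [44] -> [26, 44]
  Merge: [4, 41] + [26, 44] -> [4, 26, 41, 44]
  Split: [50, 29, 38, 8] -> [50, 29] and [38, 8]
    Split: [50, 29] -> [50] and [29]
    Merge: [50] + [29] -> [29, 50]
    Split: [38, 8] -> [38] and [8]
    Merge: [38] + [8] -> [8, 38]
  Merge: [29, 50] + [8, 38] -> [8, 29, 38, 50]
Merge: [4, 26, 41, 44] + [8, 29, 38, 50] -> [4, 8, 26, 29, 38, 41, 44, 50]

Final sorted array: [4, 8, 26, 29, 38, 41, 44, 50]

The merge sort proceeds by recursively splitting the array and merging sorted halves.
After all merges, the sorted array is [4, 8, 26, 29, 38, 41, 44, 50].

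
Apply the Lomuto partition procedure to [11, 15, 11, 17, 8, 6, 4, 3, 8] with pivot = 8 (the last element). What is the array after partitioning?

Lomuto partition with pivot = 8:

Initial array: [11, 15, 11, 17, 8, 6, 4, 3, 8]

arr[0]=11 > 8: no swap
arr[1]=15 > 8: no swap
arr[2]=11 > 8: no swap
arr[3]=17 > 8: no swap
arr[4]=8 <= 8: swap with position 0, array becomes [8, 15, 11, 17, 11, 6, 4, 3, 8]
arr[5]=6 <= 8: swap with position 1, array becomes [8, 6, 11, 17, 11, 15, 4, 3, 8]
arr[6]=4 <= 8: swap with position 2, array becomes [8, 6, 4, 17, 11, 15, 11, 3, 8]
arr[7]=3 <= 8: swap with position 3, array becomes [8, 6, 4, 3, 11, 15, 11, 17, 8]

Place pivot at position 4: [8, 6, 4, 3, 8, 15, 11, 17, 11]
Pivot position: 4

After partitioning with pivot 8, the array becomes [8, 6, 4, 3, 8, 15, 11, 17, 11]. The pivot is placed at index 4. All elements to the left of the pivot are <= 8, and all elements to the right are > 8.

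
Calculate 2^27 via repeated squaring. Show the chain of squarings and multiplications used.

Computing 2^27 by squaring (build up from 2^1; each line after the first costs one multiplication):

2^1 = 2
2^2 = (2^1)^2 = 2^2 = 4
2^3 = 2 * 2^2 = 2 * 4 = 8
2^6 = (2^3)^2 = 8^2 = 64
2^12 = (2^6)^2 = 64^2 = 4096
2^13 = 2 * 2^12 = 2 * 4096 = 8192
2^26 = (2^13)^2 = 8192^2 = 67108864
2^27 = 2 * 2^26 = 2 * 67108864 = 134217728

Result: 134217728
Multiplications needed: 7 (7 lines after 2^1)

2^27 = 134217728. Using exponentiation by squaring, this requires 7 multiplications. The key idea: if the exponent is even, square the half-power; if odd, multiply by the base once.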